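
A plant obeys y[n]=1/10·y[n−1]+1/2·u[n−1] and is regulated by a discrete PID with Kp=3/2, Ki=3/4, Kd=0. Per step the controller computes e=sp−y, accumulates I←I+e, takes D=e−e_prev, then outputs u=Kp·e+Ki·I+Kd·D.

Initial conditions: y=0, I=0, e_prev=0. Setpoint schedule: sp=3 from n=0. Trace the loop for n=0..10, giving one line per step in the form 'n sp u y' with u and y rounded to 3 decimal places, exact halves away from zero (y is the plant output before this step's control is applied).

(exact arithmetic carried between steps; '≈' marks a value shown rounded to 6 d.p. or computed from one; I and e_prev carry over from the previous line; the table rounds u and y to 3 d.p., halves away from zero)
n=0: y=0, sp=3, e=sp−y=3; I=3, D=e−e_prev=3; u=3/2·3+3/4·3+0·3=6.75; next y=1/10·0+1/2·6.75=3.375
n=1: y=3.375, sp=3, e=sp−y=-0.375; I=2.625, D=e−e_prev=-3.375; u=3/2·(-0.375)+3/4·2.625+0·(-3.375)=1.40625; next y=1/10·3.375+1/2·1.40625=1.040625
n=2: y=1.040625, sp=3, e=sp−y=1.959375; I=4.584375, D=e−e_prev=2.334375; u=3/2·1.959375+3/4·4.584375+0·2.334375≈6.377344; next y=1/10·1.040625+1/2·6.377344≈3.292734
n=3: y≈3.292734, sp=3, e=sp−y≈-0.292734; I≈4.291641, D=e−e_prev≈-2.252109; u=3/2·(-0.292734)+3/4·4.291641+0·(-2.252109)≈2.779629; next y=1/10·3.292734+1/2·2.779629≈1.719088
n=4: y≈1.719088, sp=3, e=sp−y≈1.280912; I≈5.572553, D=e−e_prev≈1.573646; u=3/2·1.280912+3/4·5.572553+0·1.573646≈6.100783; next y=1/10·1.719088+1/2·6.100783≈3.222300
n=5: y≈3.222300, sp=3, e=sp−y≈-0.222300; I≈5.350253, D=e−e_prev≈-1.503212; u=3/2·(-0.222300)+3/4·5.350253+0·(-1.503212)≈3.679239; next y=1/10·3.222300+1/2·3.679239≈2.161850
n=6: y≈2.161850, sp=3, e=sp−y≈0.838150; I≈6.188403, D=e−e_prev≈1.060451; u=3/2·0.838150+3/4·6.188403+0·1.060451≈5.898528; next y=1/10·2.161850+1/2·5.898528≈3.165449
n=7: y≈3.165449, sp=3, e=sp−y≈-0.165449; I≈6.022954, D=e−e_prev≈-1.003599; u=3/2·(-0.165449)+3/4·6.022954+0·(-1.003599)≈4.269042; next y=1/10·3.165449+1/2·4.269042≈2.451066
n=8: y≈2.451066, sp=3, e=sp−y≈0.548934; I≈6.571888, D=e−e_prev≈0.714383; u=3/2·0.548934+3/4·6.571888+0·0.714383≈5.752317; next y=1/10·2.451066+1/2·5.752317≈3.121265
n=9: y≈3.121265, sp=3, e=sp−y≈-0.121265; I≈6.450623, D=e−e_prev≈-0.670199; u=3/2·(-0.121265)+3/4·6.450623+0·(-0.670199)≈4.656070; next y=1/10·3.121265+1/2·4.656070≈2.640161
n=10: y≈2.640161, sp=3, e=sp−y≈0.359839; I≈6.810462, D=e−e_prev≈0.481104; u=3/2·0.359839+3/4·6.810462+0·0.481104≈5.647604; next y=1/10·2.640161+1/2·5.647604≈3.087818

0 3 6.750 0.000
1 3 1.406 3.375
2 3 6.377 1.041
3 3 2.780 3.293
4 3 6.101 1.719
5 3 3.679 3.222
6 3 5.899 2.162
7 3 4.269 3.165
8 3 5.752 2.451
9 3 4.656 3.121
10 3 5.648 2.640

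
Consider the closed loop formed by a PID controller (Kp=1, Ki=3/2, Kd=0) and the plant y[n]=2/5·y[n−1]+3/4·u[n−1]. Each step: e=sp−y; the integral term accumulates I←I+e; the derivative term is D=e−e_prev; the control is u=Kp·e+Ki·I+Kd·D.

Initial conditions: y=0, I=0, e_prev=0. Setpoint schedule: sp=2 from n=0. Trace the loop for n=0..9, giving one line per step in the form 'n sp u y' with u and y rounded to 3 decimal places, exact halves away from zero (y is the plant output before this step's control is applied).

0 2 5.000 0.000
1 2 -1.375 3.750
2 2 4.203 0.469
3 2 -0.678 3.340
4 2 3.593 0.828
5 2 -0.144 3.026
6 2 3.126 1.102
7 2 0.265 2.785
8 2 2.768 1.313
9 2 0.578 2.601

(exact arithmetic carried between steps; '≈' marks a value shown rounded to 6 d.p. or computed from one; I and e_prev carry over from the previous line; the table rounds u and y to 3 d.p., halves away from zero)
n=0: y=0, sp=2, e=sp−y=2; I=2, D=e−e_prev=2; u=1·2+3/2·2+0·2=5; next y=2/5·0+3/4·5=3.75
n=1: y=3.75, sp=2, e=sp−y=-1.75; I=0.25, D=e−e_prev=-3.75; u=1·(-1.75)+3/2·0.25+0·(-3.75)=-1.375; next y=2/5·3.75+3/4·(-1.375)=0.46875
n=2: y=0.46875, sp=2, e=sp−y=1.53125; I=1.78125, D=e−e_prev=3.28125; u=1·1.53125+3/2·1.78125+0·3.28125=4.203125; next y=2/5·0.46875+3/4·4.203125≈3.339844
n=3: y≈3.339844, sp=2, e=sp−y≈-1.339844; I≈0.441406, D=e−e_prev≈-2.871094; u=1·(-1.339844)+3/2·0.441406+0·(-2.871094)≈-0.677734; next y=2/5·3.339844+3/4·(-0.677734)≈0.827637
n=4: y≈0.827637, sp=2, e=sp−y≈1.172363; I≈1.613770, D=e−e_prev≈2.512207; u=1·1.172363+3/2·1.613770+0·2.512207≈3.593018; next y=2/5·0.827637+3/4·3.593018≈3.025818
n=5: y≈3.025818, sp=2, e=sp−y≈-1.025818; I≈0.587952, D=e−e_prev≈-2.198181; u=1·(-1.025818)+3/2·0.587952+0·(-2.198181)≈-0.143890; next y=2/5·3.025818+3/4·(-0.143890)≈1.102409
n=6: y≈1.102409, sp=2, e=sp−y≈0.897591; I≈1.485542, D=e−e_prev≈1.923409; u=1·0.897591+3/2·1.485542+0·1.923409≈3.125904; next y=2/5·1.102409+3/4·3.125904≈2.785392
n=7: y≈2.785392, sp=2, e=sp−y≈-0.785392; I≈0.700150, D=e−e_prev≈-1.682982; u=1·(-0.785392)+3/2·0.700150+0·(-1.682982)≈0.264834; next y=2/5·2.785392+3/4·0.264834≈1.312782
n=8: y≈1.312782, sp=2, e=sp−y≈0.687218; I≈1.387368, D=e−e_prev≈1.472610; u=1·0.687218+3/2·1.387368+0·1.472610≈2.768270; next y=2/5·1.312782+3/4·2.768270≈2.601316
n=9: y≈2.601316, sp=2, e=sp−y≈-0.601316; I≈0.786053, D=e−e_prev≈-1.288533; u=1·(-0.601316)+3/2·0.786053+0·(-1.288533)≈0.577763; next y=2/5·2.601316+3/4·0.577763≈1.473849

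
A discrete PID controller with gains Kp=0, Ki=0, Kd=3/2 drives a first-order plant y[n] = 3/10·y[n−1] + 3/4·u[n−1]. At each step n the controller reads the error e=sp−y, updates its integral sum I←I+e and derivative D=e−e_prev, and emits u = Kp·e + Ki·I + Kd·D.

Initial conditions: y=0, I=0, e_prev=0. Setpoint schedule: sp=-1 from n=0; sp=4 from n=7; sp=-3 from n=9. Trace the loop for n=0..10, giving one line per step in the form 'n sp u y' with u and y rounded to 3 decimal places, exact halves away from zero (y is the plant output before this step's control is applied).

0 -1 -1.500 0.000
1 -1 1.688 -1.125
2 -1 -3.080 0.928
3 -1 4.439 -2.031
4 -1 -7.127 2.720
5 -1 10.874 -4.529
6 -1 -16.989 6.797
7 4 33.749 -10.703
8 4 -49.205 22.101
9 -3 68.062 -30.274
10 -3 -108.357 41.964

(exact arithmetic carried between steps; '≈' marks a value shown rounded to 6 d.p. or computed from one; I and e_prev carry over from the previous line; the table rounds u and y to 3 d.p., halves away from zero)
n=0: y=0, sp=-1, e=sp−y=-1; I=-1, D=e−e_prev=-1; u=0·(-1)+0·(-1)+3/2·(-1)=-1.5; next y=3/10·0+3/4·(-1.5)=-1.125
n=1: y=-1.125, sp=-1, e=sp−y=0.125; I=-0.875, D=e−e_prev=1.125; u=0·0.125+0·(-0.875)+3/2·1.125=1.6875; next y=3/10·(-1.125)+3/4·1.6875=0.928125
n=2: y=0.928125, sp=-1, e=sp−y=-1.928125; I=-2.803125, D=e−e_prev=-2.053125; u=0·(-1.928125)+0·(-2.803125)+3/2·(-2.053125)≈-3.079688; next y=3/10·0.928125+3/4·(-3.079688)≈-2.031328
n=3: y≈-2.031328, sp=-1, e=sp−y≈1.031328; I≈-1.771797, D=e−e_prev≈2.959453; u=0·1.031328+0·(-1.771797)+3/2·2.959453≈4.439180; next y=3/10·(-2.031328)+3/4·4.439180≈2.719986
n=4: y≈2.719986, sp=-1, e=sp−y≈-3.719986; I≈-5.491783, D=e−e_prev≈-4.751314; u=0·(-3.719986)+0·(-5.491783)+3/2·(-4.751314)≈-7.126972; next y=3/10·2.719986+3/4·(-7.126972)≈-4.529233
n=5: y≈-4.529233, sp=-1, e=sp−y≈3.529233; I≈-1.962550, D=e−e_prev≈7.249219; u=0·3.529233+0·(-1.962550)+3/2·7.249219≈10.873829; next y=3/10·(-4.529233)+3/4·10.873829≈6.796602
n=6: y≈6.796602, sp=-1, e=sp−y≈-7.796602; I≈-9.759152, D=e−e_prev≈-11.325835; u=0·(-7.796602)+0·(-9.759152)+3/2·(-11.325835)≈-16.988752; next y=3/10·6.796602+3/4·(-16.988752)≈-10.702583
n=7: y≈-10.702583, sp=4, e=sp−y≈14.702583; I≈4.943431, D=e−e_prev≈22.499185; u=0·14.702583+0·4.943431+3/2·22.499185≈33.748778; next y=3/10·(-10.702583)+3/4·33.748778≈22.100808
n=8: y≈22.100808, sp=4, e=sp−y≈-18.100808; I≈-13.157377, D=e−e_prev≈-32.803392; u=0·(-18.100808)+0·(-13.157377)+3/2·(-32.803392)≈-49.205087; next y=3/10·22.100808+3/4·(-49.205087)≈-30.273573
n=9: y≈-30.273573, sp=-3, e=sp−y≈27.273573; I≈14.116196, D=e−e_prev≈45.374381; u=0·27.273573+0·14.116196+3/2·45.374381≈68.061572; next y=3/10·(-30.273573)+3/4·68.061572≈41.964107
n=10: y≈41.964107, sp=-3, e=sp−y≈-44.964107; I≈-30.847911, D=e−e_prev≈-72.237680; u=0·(-44.964107)+0·(-30.847911)+3/2·(-72.237680)≈-108.356520; next y=3/10·41.964107+3/4·(-108.356520)≈-68.678158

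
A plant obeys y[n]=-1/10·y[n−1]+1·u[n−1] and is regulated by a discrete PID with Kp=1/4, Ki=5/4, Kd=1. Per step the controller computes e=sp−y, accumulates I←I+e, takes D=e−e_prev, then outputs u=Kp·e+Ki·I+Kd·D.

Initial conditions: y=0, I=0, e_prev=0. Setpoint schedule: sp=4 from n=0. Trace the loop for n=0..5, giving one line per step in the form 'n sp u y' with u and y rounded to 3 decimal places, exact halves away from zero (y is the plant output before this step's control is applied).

0 4 10.000 0.000
1 4 -14.000 10.000
2 4 51.000 -15.000
3 4 -119.000 52.500
4 4 329.750 -124.250
5 4 -852.750 342.175

(exact arithmetic carried between steps; '≈' marks a value shown rounded to 6 d.p. or computed from one; I and e_prev carry over from the previous line; the table rounds u and y to 3 d.p., halves away from zero)
n=0: y=0, sp=4, e=sp−y=4; I=4, D=e−e_prev=4; u=1/4·4+5/4·4+1·4=10; next y=-1/10·0+1·10=10
n=1: y=10, sp=4, e=sp−y=-6; I=-2, D=e−e_prev=-10; u=1/4·(-6)+5/4·(-2)+1·(-10)=-14; next y=-1/10·10+1·(-14)=-15
n=2: y=-15, sp=4, e=sp−y=19; I=17, D=e−e_prev=25; u=1/4·19+5/4·17+1·25=51; next y=-1/10·(-15)+1·51=52.5
n=3: y=52.5, sp=4, e=sp−y=-48.5; I=-31.5, D=e−e_prev=-67.5; u=1/4·(-48.5)+5/4·(-31.5)+1·(-67.5)=-119; next y=-1/10·52.5+1·(-119)=-124.25
n=4: y=-124.25, sp=4, e=sp−y=128.25; I=96.75, D=e−e_prev=176.75; u=1/4·128.25+5/4·96.75+1·176.75=329.75; next y=-1/10·(-124.25)+1·329.75=342.175
n=5: y=342.175, sp=4, e=sp−y=-338.175; I=-241.425, D=e−e_prev=-466.425; u=1/4·(-338.175)+5/4·(-241.425)+1·(-466.425)=-852.75; next y=-1/10·342.175+1·(-852.75)=-886.9675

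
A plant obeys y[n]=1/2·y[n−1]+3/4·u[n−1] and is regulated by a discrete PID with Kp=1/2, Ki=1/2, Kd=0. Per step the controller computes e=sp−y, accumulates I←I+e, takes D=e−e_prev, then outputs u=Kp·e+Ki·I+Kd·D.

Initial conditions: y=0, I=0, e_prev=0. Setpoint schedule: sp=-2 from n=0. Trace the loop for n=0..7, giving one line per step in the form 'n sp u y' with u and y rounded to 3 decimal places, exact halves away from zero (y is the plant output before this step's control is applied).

0 -2 -2.000 0.000
1 -2 -1.500 -1.500
2 -2 -1.375 -1.875
3 -2 -1.344 -1.969
4 -2 -1.336 -1.992
5 -2 -1.334 -1.998
6 -2 -1.333 -2.000
7 -2 -1.333 -2.000

(exact arithmetic carried between steps; '≈' marks a value shown rounded to 6 d.p. or computed from one; I and e_prev carry over from the previous line; the table rounds u and y to 3 d.p., halves away from zero)
n=0: y=0, sp=-2, e=sp−y=-2; I=-2, D=e−e_prev=-2; u=1/2·(-2)+1/2·(-2)+0·(-2)=-2; next y=1/2·0+3/4·(-2)=-1.5
n=1: y=-1.5, sp=-2, e=sp−y=-0.5; I=-2.5, D=e−e_prev=1.5; u=1/2·(-0.5)+1/2·(-2.5)+0·1.5=-1.5; next y=1/2·(-1.5)+3/4·(-1.5)=-1.875
n=2: y=-1.875, sp=-2, e=sp−y=-0.125; I=-2.625, D=e−e_prev=0.375; u=1/2·(-0.125)+1/2·(-2.625)+0·0.375=-1.375; next y=1/2·(-1.875)+3/4·(-1.375)=-1.96875
n=3: y=-1.96875, sp=-2, e=sp−y=-0.03125; I=-2.65625, D=e−e_prev=0.09375; u=1/2·(-0.03125)+1/2·(-2.65625)+0·0.09375=-1.34375; next y=1/2·(-1.96875)+3/4·(-1.34375)≈-1.992188
n=4: y≈-1.992188, sp=-2, e=sp−y≈-0.007813; I≈-2.664063, D=e−e_prev≈0.023438; u=1/2·(-0.007813)+1/2·(-2.664063)+0·0.023438≈-1.335938; next y=1/2·(-1.992188)+3/4·(-1.335938)≈-1.998047
n=5: y≈-1.998047, sp=-2, e=sp−y≈-0.001953; I≈-2.666016, D=e−e_prev≈0.005859; u=1/2·(-0.001953)+1/2·(-2.666016)+0·0.005859≈-1.333984; next y=1/2·(-1.998047)+3/4·(-1.333984)≈-1.999512
n=6: y≈-1.999512, sp=-2, e=sp−y≈-0.000488; I≈-2.666504, D=e−e_prev≈0.001465; u=1/2·(-0.000488)+1/2·(-2.666504)+0·0.001465≈-1.333496; next y=1/2·(-1.999512)+3/4·(-1.333496)≈-1.999878
n=7: y≈-1.999878, sp=-2, e=sp−y≈-0.000122; I≈-2.666626, D=e−e_prev≈0.000366; u=1/2·(-0.000122)+1/2·(-2.666626)+0·0.000366≈-1.333374; next y=1/2·(-1.999878)+3/4·(-1.333374)≈-1.999969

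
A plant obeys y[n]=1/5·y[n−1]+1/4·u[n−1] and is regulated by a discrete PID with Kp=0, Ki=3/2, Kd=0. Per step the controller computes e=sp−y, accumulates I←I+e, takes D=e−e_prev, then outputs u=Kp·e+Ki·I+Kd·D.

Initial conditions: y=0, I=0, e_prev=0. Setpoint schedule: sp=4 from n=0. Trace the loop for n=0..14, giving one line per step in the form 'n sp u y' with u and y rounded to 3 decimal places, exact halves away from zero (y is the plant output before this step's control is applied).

(exact arithmetic carried between steps; '≈' marks a value shown rounded to 6 d.p. or computed from one; I and e_prev carry over from the previous line; the table rounds u and y to 3 d.p., halves away from zero)
n=0: y=0, sp=4, e=sp−y=4; I=4, D=e−e_prev=4; u=0·4+3/2·4+0·4=6; next y=1/5·0+1/4·6=1.5
n=1: y=1.5, sp=4, e=sp−y=2.5; I=6.5, D=e−e_prev=-1.5; u=0·2.5+3/2·6.5+0·(-1.5)=9.75; next y=1/5·1.5+1/4·9.75=2.7375
n=2: y=2.7375, sp=4, e=sp−y=1.2625; I=7.7625, D=e−e_prev=-1.2375; u=0·1.2625+3/2·7.7625+0·(-1.2375)=11.64375; next y=1/5·2.7375+1/4·11.64375≈3.458438
n=3: y≈3.458438, sp=4, e=sp−y≈0.541563; I≈8.304063, D=e−e_prev≈-0.720938; u=0·0.541563+3/2·8.304063+0·(-0.720938)≈12.456094; next y=1/5·3.458438+1/4·12.456094≈3.805711
n=4: y≈3.805711, sp=4, e=sp−y≈0.194289; I≈8.498352, D=e−e_prev≈-0.347273; u=0·0.194289+3/2·8.498352+0·(-0.347273)≈12.747527; next y=1/5·3.805711+1/4·12.747527≈3.948024
n=5: y≈3.948024, sp=4, e=sp−y≈0.051976; I≈8.550328, D=e−e_prev≈-0.142313; u=0·0.051976+3/2·8.550328+0·(-0.142313)≈12.825491; next y=1/5·3.948024+1/4·12.825491≈3.995978
n=6: y≈3.995978, sp=4, e=sp−y≈0.004022; I≈8.554350, D=e−e_prev≈-0.047954; u=0·0.004022+3/2·8.554350+0·(-0.047954)≈12.831525; next y=1/5·3.995978+1/4·12.831525≈4.007077
n=7: y≈4.007077, sp=4, e=sp−y≈-0.007077; I≈8.547273, D=e−e_prev≈-0.011099; u=0·(-0.007077)+3/2·8.547273+0·(-0.011099)≈12.820910; next y=1/5·4.007077+1/4·12.820910≈4.006643
n=8: y≈4.006643, sp=4, e=sp−y≈-0.006643; I≈8.540630, D=e−e_prev≈0.000434; u=0·(-0.006643)+3/2·8.540630+0·0.000434≈12.810946; next y=1/5·4.006643+1/4·12.810946≈4.004065
n=9: y≈4.004065, sp=4, e=sp−y≈-0.004065; I≈8.536565, D=e−e_prev≈0.002578; u=0·(-0.004065)+3/2·8.536565+0·0.002578≈12.804848; next y=1/5·4.004065+1/4·12.804848≈4.002025
n=10: y≈4.002025, sp=4, e=sp−y≈-0.002025; I≈8.534540, D=e−e_prev≈0.002040; u=0·(-0.002025)+3/2·8.534540+0·0.002040≈12.801811; next y=1/5·4.002025+1/4·12.801811≈4.000858
n=11: y≈4.000858, sp=4, e=sp−y≈-0.000858; I≈8.533683, D=e−e_prev≈0.001167; u=0·(-0.000858)+3/2·8.533683+0·0.001167≈12.800524; next y=1/5·4.000858+1/4·12.800524≈4.000303
n=12: y≈4.000303, sp=4, e=sp−y≈-0.000303; I≈8.533380, D=e−e_prev≈0.000555; u=0·(-0.000303)+3/2·8.533380+0·0.000555≈12.800070; next y=1/5·4.000303+1/4·12.800070≈4.000078
n=13: y≈4.000078, sp=4, e=sp−y≈-0.000078; I≈8.533302, D=e−e_prev≈0.000224; u=0·(-0.000078)+3/2·8.533302+0·0.000224≈12.799953; next y=1/5·4.000078+1/4·12.799953≈4.000004
n=14: y≈4.000004, sp=4, e=sp−y≈-0.000004; I≈8.533298, D=e−e_prev≈0.000074; u=0·(-0.000004)+3/2·8.533298+0·0.000074≈12.799947; next y=1/5·4.000004+1/4·12.799947≈3.999988

0 4 6.000 0.000
1 4 9.750 1.500
2 4 11.644 2.738
3 4 12.456 3.458
4 4 12.748 3.806
5 4 12.825 3.948
6 4 12.832 3.996
7 4 12.821 4.007
8 4 12.811 4.007
9 4 12.805 4.004
10 4 12.802 4.002
11 4 12.801 4.001
12 4 12.800 4.000
13 4 12.800 4.000
14 4 12.800 4.000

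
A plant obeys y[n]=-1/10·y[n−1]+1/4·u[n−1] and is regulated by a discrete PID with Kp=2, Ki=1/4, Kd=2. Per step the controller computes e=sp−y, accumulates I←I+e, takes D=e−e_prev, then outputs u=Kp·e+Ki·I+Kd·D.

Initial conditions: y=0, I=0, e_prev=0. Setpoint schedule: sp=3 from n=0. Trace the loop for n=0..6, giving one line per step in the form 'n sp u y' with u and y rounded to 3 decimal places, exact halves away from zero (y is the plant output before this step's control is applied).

0 3 12.750 0.000
1 3 -6.047 3.188
2 3 21.608 -1.830
3 3 -18.736 5.585
4 3 41.465 -5.243
5 3 -46.695 10.891
6 3 84.125 -12.763

(exact arithmetic carried between steps; '≈' marks a value shown rounded to 6 d.p. or computed from one; I and e_prev carry over from the previous line; the table rounds u and y to 3 d.p., halves away from zero)
n=0: y=0, sp=3, e=sp−y=3; I=3, D=e−e_prev=3; u=2·3+1/4·3+2·3=12.75; next y=-1/10·0+1/4·12.75=3.1875
n=1: y=3.1875, sp=3, e=sp−y=-0.1875; I=2.8125, D=e−e_prev=-3.1875; u=2·(-0.1875)+1/4·2.8125+2·(-3.1875)=-6.046875; next y=-1/10·3.1875+1/4·(-6.046875)≈-1.830469
n=2: y≈-1.830469, sp=3, e=sp−y≈4.830469; I≈7.642969, D=e−e_prev≈5.017969; u=2·4.830469+1/4·7.642969+2·5.017969≈21.607617; next y=-1/10·(-1.830469)+1/4·21.607617≈5.584951
n=3: y≈5.584951, sp=3, e=sp−y≈-2.584951; I≈5.058018, D=e−e_prev≈-7.415420; u=2·(-2.584951)+1/4·5.058018+2·(-7.415420)≈-18.736238; next y=-1/10·5.584951+1/4·(-18.736238)≈-5.242555
n=4: y≈-5.242555, sp=3, e=sp−y≈8.242555; I≈13.300572, D=e−e_prev≈10.827506; u=2·8.242555+1/4·13.300572+2·10.827506≈41.465264; next y=-1/10·(-5.242555)+1/4·41.465264≈10.890571
n=5: y≈10.890571, sp=3, e=sp−y≈-7.890571; I≈5.410001, D=e−e_prev≈-16.133126; u=2·(-7.890571)+1/4·5.410001+2·(-16.133126)≈-46.694894; next y=-1/10·10.890571+1/4·(-46.694894)≈-12.762781
n=6: y≈-12.762781, sp=3, e=sp−y≈15.762781; I≈21.172782, D=e−e_prev≈23.653352; u=2·15.762781+1/4·21.172782+2·23.653352≈84.125461; next y=-1/10·(-12.762781)+1/4·84.125461≈22.307643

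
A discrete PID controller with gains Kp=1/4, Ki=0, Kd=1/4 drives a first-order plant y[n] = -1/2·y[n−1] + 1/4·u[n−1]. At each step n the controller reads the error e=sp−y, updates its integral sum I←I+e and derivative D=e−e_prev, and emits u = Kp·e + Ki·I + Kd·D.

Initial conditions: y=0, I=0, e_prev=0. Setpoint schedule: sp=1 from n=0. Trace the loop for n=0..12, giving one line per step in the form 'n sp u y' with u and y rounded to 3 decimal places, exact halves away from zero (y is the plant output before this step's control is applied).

0 1 0.500 0.000
1 1 0.188 0.125
2 1 0.289 -0.016
3 1 0.206 0.080
4 1 0.264 0.011
5 1 0.223 0.060
6 1 0.252 0.026
7 1 0.231 0.050
8 1 0.246 0.033
9 1 0.236 0.045
10 1 0.243 0.036
11 1 0.238 0.043
12 1 0.242 0.038

(exact arithmetic carried between steps; '≈' marks a value shown rounded to 6 d.p. or computed from one; I and e_prev carry over from the previous line; the table rounds u and y to 3 d.p., halves away from zero)
n=0: y=0, sp=1, e=sp−y=1; I=1, D=e−e_prev=1; u=1/4·1+0·1+1/4·1=0.5; next y=-1/2·0+1/4·0.5=0.125
n=1: y=0.125, sp=1, e=sp−y=0.875; I=1.875, D=e−e_prev=-0.125; u=1/4·0.875+0·1.875+1/4·(-0.125)=0.1875; next y=-1/2·0.125+1/4·0.1875=-0.015625
n=2: y=-0.015625, sp=1, e=sp−y=1.015625; I=2.890625, D=e−e_prev=0.140625; u=1/4·1.015625+0·2.890625+1/4·0.140625≈0.289063; next y=-1/2·(-0.015625)+1/4·0.289063≈0.080078
n=3: y≈0.080078, sp=1, e=sp−y≈0.919922; I≈3.810547, D=e−e_prev≈-0.095703; u=1/4·0.919922+0·3.810547+1/4·(-0.095703)≈0.206055; next y=-1/2·0.080078+1/4·0.206055≈0.011475
n=4: y≈0.011475, sp=1, e=sp−y≈0.988525; I≈4.799072, D=e−e_prev≈0.068604; u=1/4·0.988525+0·4.799072+1/4·0.068604≈0.264282; next y=-1/2·0.011475+1/4·0.264282≈0.060333
n=5: y≈0.060333, sp=1, e=sp−y≈0.939667; I≈5.738739, D=e−e_prev≈-0.048859; u=1/4·0.939667+0·5.738739+1/4·(-0.048859)≈0.222702; next y=-1/2·0.060333+1/4·0.222702≈0.025509
n=6: y≈0.025509, sp=1, e=sp−y≈0.974491; I≈6.713230, D=e−e_prev≈0.034824; u=1/4·0.974491+0·6.713230+1/4·0.034824≈0.252329; next y=-1/2·0.025509+1/4·0.252329≈0.050328
n=7: y≈0.050328, sp=1, e=sp−y≈0.949672; I≈7.662902, D=e−e_prev≈-0.024819; u=1/4·0.949672+0·7.662902+1/4·(-0.024819)≈0.231213; next y=-1/2·0.050328+1/4·0.231213≈0.032639
n=8: y≈0.032639, sp=1, e=sp−y≈0.967361; I≈8.630263, D=e−e_prev≈0.017688; u=1/4·0.967361+0·8.630263+1/4·0.017688≈0.246262; next y=-1/2·0.032639+1/4·0.246262≈0.045246
n=9: y≈0.045246, sp=1, e=sp−y≈0.954754; I≈9.585017, D=e−e_prev≈-0.012606; u=1/4·0.954754+0·9.585017+1/4·(-0.012606)≈0.235537; next y=-1/2·0.045246+1/4·0.235537≈0.036261
n=10: y≈0.036261, sp=1, e=sp−y≈0.963739; I≈10.548756, D=e−e_prev≈0.008985; u=1/4·0.963739+0·10.548756+1/4·0.008985≈0.243181; next y=-1/2·0.036261+1/4·0.243181≈0.042665
n=11: y≈0.042665, sp=1, e=sp−y≈0.957335; I≈11.506091, D=e−e_prev≈-0.006403; u=1/4·0.957335+0·11.506091+1/4·(-0.006403)≈0.237733; next y=-1/2·0.042665+1/4·0.237733≈0.038101
n=12: y≈0.038101, sp=1, e=sp−y≈0.961899; I≈12.467990, D=e−e_prev≈0.004564; u=1/4·0.961899+0·12.467990+1/4·0.004564≈0.241616; next y=-1/2·0.038101+1/4·0.241616≈0.041353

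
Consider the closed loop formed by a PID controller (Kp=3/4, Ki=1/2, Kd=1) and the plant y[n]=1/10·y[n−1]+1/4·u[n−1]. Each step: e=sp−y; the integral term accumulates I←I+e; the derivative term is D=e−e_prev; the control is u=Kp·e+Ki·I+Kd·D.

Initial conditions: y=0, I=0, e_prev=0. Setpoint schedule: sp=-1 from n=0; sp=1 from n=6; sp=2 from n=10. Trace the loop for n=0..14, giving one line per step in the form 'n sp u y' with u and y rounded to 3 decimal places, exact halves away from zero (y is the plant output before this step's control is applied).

(exact arithmetic carried between steps; '≈' marks a value shown rounded to 6 d.p. or computed from one; I and e_prev carry over from the previous line; the table rounds u and y to 3 d.p., halves away from zero)
n=0: y=0, sp=-1, e=sp−y=-1; I=-1, D=e−e_prev=-1; u=3/4·(-1)+1/2·(-1)+1·(-1)=-2.25; next y=1/10·0+1/4·(-2.25)=-0.5625
n=1: y=-0.5625, sp=-1, e=sp−y=-0.4375; I=-1.4375, D=e−e_prev=0.5625; u=3/4·(-0.4375)+1/2·(-1.4375)+1·0.5625=-0.484375; next y=1/10·(-0.5625)+1/4·(-0.484375)≈-0.177344
n=2: y≈-0.177344, sp=-1, e=sp−y≈-0.822656; I≈-2.260156, D=e−e_prev≈-0.385156; u=3/4·(-0.822656)+1/2·(-2.260156)+1·(-0.385156)≈-2.132227; next y=1/10·(-0.177344)+1/4·(-2.132227)≈-0.550791
n=3: y≈-0.550791, sp=-1, e=sp−y≈-0.449209; I≈-2.709365, D=e−e_prev≈0.373447; u=3/4·(-0.449209)+1/2·(-2.709365)+1·0.373447≈-1.318142; next y=1/10·(-0.550791)+1/4·(-1.318142)≈-0.384615
n=4: y≈-0.384615, sp=-1, e=sp−y≈-0.615385; I≈-3.324751, D=e−e_prev≈-0.166176; u=3/4·(-0.615385)+1/2·(-3.324751)+1·(-0.166176)≈-2.290091; next y=1/10·(-0.384615)+1/4·(-2.290091)≈-0.610984
n=5: y≈-0.610984, sp=-1, e=sp−y≈-0.389016; I≈-3.713766, D=e−e_prev≈0.226370; u=3/4·(-0.389016)+1/2·(-3.713766)+1·0.226370≈-1.922276; next y=1/10·(-0.610984)+1/4·(-1.922276)≈-0.541667
n=6: y≈-0.541667, sp=1, e=sp−y≈1.541667; I≈-2.172099, D=e−e_prev≈1.930683; u=3/4·1.541667+1/2·(-2.172099)+1·1.930683≈2.000884; next y=1/10·(-0.541667)+1/4·2.000884≈0.446054
n=7: y≈0.446054, sp=1, e=sp−y≈0.553946; I≈-1.618153, D=e−e_prev≈-0.987722; u=3/4·0.553946+1/2·(-1.618153)+1·(-0.987722)≈-1.381339; next y=1/10·0.446054+1/4·(-1.381339)≈-0.300729
n=8: y≈-0.300729, sp=1, e=sp−y≈1.300729; I≈-0.317424, D=e−e_prev≈0.746784; u=3/4·1.300729+1/2·(-0.317424)+1·0.746784≈1.563619; next y=1/10·(-0.300729)+1/4·1.563619≈0.360832
n=9: y≈0.360832, sp=1, e=sp−y≈0.639168; I≈0.321744, D=e−e_prev≈-0.661561; u=3/4·0.639168+1/2·0.321744+1·(-0.661561)≈-0.021313; next y=1/10·0.360832+1/4·(-0.021313)≈0.030755
n=10: y≈0.030755, sp=2, e=sp−y≈1.969245; I≈2.290989, D=e−e_prev≈1.330077; u=3/4·1.969245+1/2·2.290989+1·1.330077≈3.952505; next y=1/10·0.030755+1/4·3.952505≈0.991202
n=11: y≈0.991202, sp=2, e=sp−y≈1.008798; I≈3.299787, D=e−e_prev≈-0.960447; u=3/4·1.008798+1/2·3.299787+1·(-0.960447)≈1.446046; next y=1/10·0.991202+1/4·1.446046≈0.460632
n=12: y≈0.460632, sp=2, e=sp−y≈1.539368; I≈4.839156, D=e−e_prev≈0.530570; u=3/4·1.539368+1/2·4.839156+1·0.530570≈4.104674; next y=1/10·0.460632+1/4·4.104674≈1.072232
n=13: y≈1.072232, sp=2, e=sp−y≈0.927768; I≈5.766924, D=e−e_prev≈-0.611600; u=3/4·0.927768+1/2·5.766924+1·(-0.611600)≈2.967688; next y=1/10·1.072232+1/4·2.967688≈0.849145
n=14: y≈0.849145, sp=2, e=sp−y≈1.150855; I≈6.917779, D=e−e_prev≈0.223087; u=3/4·1.150855+1/2·6.917779+1·0.223087≈4.545117; next y=1/10·0.849145+1/4·4.545117≈1.221194

0 -1 -2.250 0.000
1 -1 -0.484 -0.563
2 -1 -2.132 -0.177
3 -1 -1.318 -0.551
4 -1 -2.290 -0.385
5 -1 -1.922 -0.611
6 1 2.001 -0.542
7 1 -1.381 0.446
8 1 1.564 -0.301
9 1 -0.021 0.361
10 2 3.953 0.031
11 2 1.446 0.991
12 2 4.105 0.461
13 2 2.968 1.072
14 2 4.545 0.849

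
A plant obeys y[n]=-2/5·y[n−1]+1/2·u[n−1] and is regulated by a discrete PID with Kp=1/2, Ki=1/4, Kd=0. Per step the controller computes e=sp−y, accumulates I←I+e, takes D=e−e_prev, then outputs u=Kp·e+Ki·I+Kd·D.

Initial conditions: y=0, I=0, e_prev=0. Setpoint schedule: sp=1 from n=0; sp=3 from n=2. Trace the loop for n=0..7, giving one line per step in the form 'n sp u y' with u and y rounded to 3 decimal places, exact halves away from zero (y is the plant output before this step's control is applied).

(exact arithmetic carried between steps; '≈' marks a value shown rounded to 6 d.p. or computed from one; I and e_prev carry over from the previous line; the table rounds u and y to 3 d.p., halves away from zero)
n=0: y=0, sp=1, e=sp−y=1; I=1, D=e−e_prev=1; u=1/2·1+1/4·1+0·1=0.75; next y=-2/5·0+1/2·0.75=0.375
n=1: y=0.375, sp=1, e=sp−y=0.625; I=1.625, D=e−e_prev=-0.375; u=1/2·0.625+1/4·1.625+0·(-0.375)=0.71875; next y=-2/5·0.375+1/2·0.71875=0.209375
n=2: y=0.209375, sp=3, e=sp−y=2.790625; I=4.415625, D=e−e_prev=2.165625; u=1/2·2.790625+1/4·4.415625+0·2.165625≈2.499219; next y=-2/5·0.209375+1/2·2.499219≈1.165859
n=3: y≈1.165859, sp=3, e=sp−y≈1.834141; I≈6.249766, D=e−e_prev≈-0.956484; u=1/2·1.834141+1/4·6.249766+0·(-0.956484)≈2.479512; next y=-2/5·1.165859+1/2·2.479512≈0.773412
n=4: y≈0.773412, sp=3, e=sp−y≈2.226588; I≈8.476354, D=e−e_prev≈0.392447; u=1/2·2.226588+1/4·8.476354+0·0.392447≈3.232382; next y=-2/5·0.773412+1/2·3.232382≈1.306826
n=5: y≈1.306826, sp=3, e=sp−y≈1.693174; I≈10.169527, D=e−e_prev≈-0.533414; u=1/2·1.693174+1/4·10.169527+0·(-0.533414)≈3.388969; next y=-2/5·1.306826+1/2·3.388969≈1.171754
n=6: y≈1.171754, sp=3, e=sp−y≈1.828246; I≈11.997773, D=e−e_prev≈0.135073; u=1/2·1.828246+1/4·11.997773+0·0.135073≈3.913566; next y=-2/5·1.171754+1/2·3.913566≈1.488082
n=7: y≈1.488082, sp=3, e=sp−y≈1.511918; I≈13.509692, D=e−e_prev≈-0.316328; u=1/2·1.511918+1/4·13.509692+0·(-0.316328)≈4.133382; next y=-2/5·1.488082+1/2·4.133382≈1.471458

0 1 0.750 0.000
1 1 0.719 0.375
2 3 2.499 0.209
3 3 2.480 1.166
4 3 3.232 0.773
5 3 3.389 1.307
6 3 3.914 1.172
7 3 4.133 1.488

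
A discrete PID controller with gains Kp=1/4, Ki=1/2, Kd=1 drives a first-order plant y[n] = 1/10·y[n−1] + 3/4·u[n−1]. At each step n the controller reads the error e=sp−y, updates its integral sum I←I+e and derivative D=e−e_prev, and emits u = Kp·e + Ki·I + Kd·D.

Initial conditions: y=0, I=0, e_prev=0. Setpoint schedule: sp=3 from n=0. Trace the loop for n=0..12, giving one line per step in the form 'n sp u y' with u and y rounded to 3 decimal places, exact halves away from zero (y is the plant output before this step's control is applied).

(exact arithmetic carried between steps; '≈' marks a value shown rounded to 6 d.p. or computed from one; I and e_prev carry over from the previous line; the table rounds u and y to 3 d.p., halves away from zero)
n=0: y=0, sp=3, e=sp−y=3; I=3, D=e−e_prev=3; u=1/4·3+1/2·3+1·3=5.25; next y=1/10·0+3/4·5.25=3.9375
n=1: y=3.9375, sp=3, e=sp−y=-0.9375; I=2.0625, D=e−e_prev=-3.9375; u=1/4·(-0.9375)+1/2·2.0625+1·(-3.9375)=-3.140625; next y=1/10·3.9375+3/4·(-3.140625)≈-1.961719
n=2: y≈-1.961719, sp=3, e=sp−y≈4.961719; I≈7.024219, D=e−e_prev≈5.899219; u=1/4·4.961719+1/2·7.024219+1·5.899219≈10.651758; next y=1/10·(-1.961719)+3/4·10.651758≈7.792646
n=3: y≈7.792646, sp=3, e=sp−y≈-4.792646; I≈2.231572, D=e−e_prev≈-9.754365; u=1/4·(-4.792646)+1/2·2.231572+1·(-9.754365)≈-9.836741; next y=1/10·7.792646+3/4·(-9.836741)≈-6.598291
n=4: y≈-6.598291, sp=3, e=sp−y≈9.598291; I≈11.829863, D=e−e_prev≈14.390937; u=1/4·9.598291+1/2·11.829863+1·14.390937≈22.705442; next y=1/10·(-6.598291)+3/4·22.705442≈16.369252
n=5: y≈16.369252, sp=3, e=sp−y≈-13.369252; I≈-1.539389, D=e−e_prev≈-22.967543; u=1/4·(-13.369252)+1/2·(-1.539389)+1·(-22.967543)≈-27.079551; next y=1/10·16.369252+3/4·(-27.079551)≈-18.672738
n=6: y≈-18.672738, sp=3, e=sp−y≈21.672738; I≈20.133349, D=e−e_prev≈35.041990; u=1/4·21.672738+1/2·20.133349+1·35.041990≈50.526849; next y=1/10·(-18.672738)+3/4·50.526849≈36.027863
n=7: y≈36.027863, sp=3, e=sp−y≈-33.027863; I≈-12.894514, D=e−e_prev≈-54.700601; u=1/4·(-33.027863)+1/2·(-12.894514)+1·(-54.700601)≈-69.404823; next y=1/10·36.027863+3/4·(-69.404823)≈-48.450831
n=8: y≈-48.450831, sp=3, e=sp−y≈51.450831; I≈38.556317, D=e−e_prev≈84.478694; u=1/4·51.450831+1/2·38.556317+1·84.478694≈116.619560; next y=1/10·(-48.450831)+3/4·116.619560≈82.619587
n=9: y≈82.619587, sp=3, e=sp−y≈-79.619587; I≈-41.063270, D=e−e_prev≈-131.070418; u=1/4·(-79.619587)+1/2·(-41.063270)+1·(-131.070418)≈-171.506950; next y=1/10·82.619587+3/4·(-171.506950)≈-120.368254
n=10: y≈-120.368254, sp=3, e=sp−y≈123.368254; I≈82.304984, D=e−e_prev≈202.987841; u=1/4·123.368254+1/2·82.304984+1·202.987841≈274.982396; next y=1/10·(-120.368254)+3/4·274.982396≈194.199972
n=11: y≈194.199972, sp=3, e=sp−y≈-191.199972; I≈-108.894988, D=e−e_prev≈-314.568225; u=1/4·(-191.199972)+1/2·(-108.894988)+1·(-314.568225)≈-416.815712; next y=1/10·194.199972+3/4·(-416.815712)≈-293.191787
n=12: y≈-293.191787, sp=3, e=sp−y≈296.191787; I≈187.296799, D=e−e_prev≈487.391759; u=1/4·296.191787+1/2·187.296799+1·487.391759≈655.088105; next y=1/10·(-293.191787)+3/4·655.088105≈461.996900

0 3 5.250 0.000
1 3 -3.141 3.938
2 3 10.652 -1.962
3 3 -9.837 7.793
4 3 22.705 -6.598
5 3 -27.080 16.369
6 3 50.527 -18.673
7 3 -69.405 36.028
8 3 116.620 -48.451
9 3 -171.507 82.620
10 3 274.982 -120.368
11 3 -416.816 194.200
12 3 655.088 -293.192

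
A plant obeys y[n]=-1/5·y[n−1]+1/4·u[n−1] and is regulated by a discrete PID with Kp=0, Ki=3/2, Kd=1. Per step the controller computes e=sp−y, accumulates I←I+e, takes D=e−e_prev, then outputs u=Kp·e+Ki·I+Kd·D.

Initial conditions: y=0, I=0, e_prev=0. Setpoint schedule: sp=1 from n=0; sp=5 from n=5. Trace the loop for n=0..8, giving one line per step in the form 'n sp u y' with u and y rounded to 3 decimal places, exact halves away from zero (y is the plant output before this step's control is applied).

(exact arithmetic carried between steps; '≈' marks a value shown rounded to 6 d.p. or computed from one; I and e_prev carry over from the previous line; the table rounds u and y to 3 d.p., halves away from zero)
n=0: y=0, sp=1, e=sp−y=1; I=1, D=e−e_prev=1; u=0·1+3/2·1+1·1=2.5; next y=-1/5·0+1/4·2.5=0.625
n=1: y=0.625, sp=1, e=sp−y=0.375; I=1.375, D=e−e_prev=-0.625; u=0·0.375+3/2·1.375+1·(-0.625)=1.4375; next y=-1/5·0.625+1/4·1.4375=0.234375
n=2: y=0.234375, sp=1, e=sp−y=0.765625; I=2.140625, D=e−e_prev=0.390625; u=0·0.765625+3/2·2.140625+1·0.390625≈3.601563; next y=-1/5·0.234375+1/4·3.601563≈0.853516
n=3: y≈0.853516, sp=1, e=sp−y≈0.146484; I≈2.287109, D=e−e_prev≈-0.619141; u=0·0.146484+3/2·2.287109+1·(-0.619141)≈2.811523; next y=-1/5·0.853516+1/4·2.811523≈0.532178
n=4: y≈0.532178, sp=1, e=sp−y≈0.467822; I≈2.754932, D=e−e_prev≈0.321338; u=0·0.467822+3/2·2.754932+1·0.321338≈4.453735; next y=-1/5·0.532178+1/4·4.453735≈1.006998
n=5: y≈1.006998, sp=5, e=sp−y≈3.993002; I≈6.747933, D=e−e_prev≈3.525179; u=0·3.993002+3/2·6.747933+1·3.525179≈13.647079; next y=-1/5·1.006998+1/4·13.647079≈3.210370
n=6: y≈3.210370, sp=5, e=sp−y≈1.789630; I≈8.537563, D=e−e_prev≈-2.203372; u=0·1.789630+3/2·8.537563+1·(-2.203372)≈10.602973; next y=-1/5·3.210370+1/4·10.602973≈2.008669
n=7: y≈2.008669, sp=5, e=sp−y≈2.991331; I≈11.528894, D=e−e_prev≈1.201701; u=0·2.991331+3/2·11.528894+1·1.201701≈18.495042; next y=-1/5·2.008669+1/4·18.495042≈4.222027
n=8: y≈4.222027, sp=5, e=sp−y≈0.777973; I≈12.306867, D=e−e_prev≈-2.213358; u=0·0.777973+3/2·12.306867+1·(-2.213358)≈16.246943; next y=-1/5·4.222027+1/4·16.246943≈3.217331

0 1 2.500 0.000
1 1 1.438 0.625
2 1 3.602 0.234
3 1 2.812 0.854
4 1 4.454 0.532
5 5 13.647 1.007
6 5 10.603 3.210
7 5 18.495 2.009
8 5 16.247 4.222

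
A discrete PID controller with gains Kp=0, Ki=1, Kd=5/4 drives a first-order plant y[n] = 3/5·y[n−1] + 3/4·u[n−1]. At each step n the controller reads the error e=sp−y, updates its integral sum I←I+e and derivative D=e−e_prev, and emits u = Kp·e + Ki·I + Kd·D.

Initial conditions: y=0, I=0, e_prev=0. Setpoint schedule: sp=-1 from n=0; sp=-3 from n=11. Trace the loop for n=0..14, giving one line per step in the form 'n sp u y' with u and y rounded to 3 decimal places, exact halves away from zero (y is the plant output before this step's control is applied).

(exact arithmetic carried between steps; '≈' marks a value shown rounded to 6 d.p. or computed from one; I and e_prev carry over from the previous line; the table rounds u and y to 3 d.p., halves away from zero)
n=0: y=0, sp=-1, e=sp−y=-1; I=-1, D=e−e_prev=-1; u=0·(-1)+1·(-1)+5/4·(-1)=-2.25; next y=3/5·0+3/4·(-2.25)=-1.6875
n=1: y=-1.6875, sp=-1, e=sp−y=0.6875; I=-0.3125, D=e−e_prev=1.6875; u=0·0.6875+1·(-0.3125)+5/4·1.6875=1.796875; next y=3/5·(-1.6875)+3/4·1.796875≈0.335156
n=2: y≈0.335156, sp=-1, e=sp−y≈-1.335156; I≈-1.647656, D=e−e_prev≈-2.022656; u=0·(-1.335156)+1·(-1.647656)+5/4·(-2.022656)≈-4.175977; next y=3/5·0.335156+3/4·(-4.175977)≈-2.930889
n=3: y≈-2.930889, sp=-1, e=sp−y≈1.930889; I≈0.283232, D=e−e_prev≈3.266045; u=0·1.930889+1·0.283232+5/4·3.266045≈4.365789; next y=3/5·(-2.930889)+3/4·4.365789≈1.515808
n=4: y≈1.515808, sp=-1, e=sp−y≈-2.515808; I≈-2.232576, D=e−e_prev≈-4.446697; u=0·(-2.515808)+1·(-2.232576)+5/4·(-4.446697)≈-7.790947; next y=3/5·1.515808+3/4·(-7.790947)≈-4.933725
n=5: y≈-4.933725, sp=-1, e=sp−y≈3.933725; I≈1.701149, D=e−e_prev≈6.449533; u=0·3.933725+1·1.701149+5/4·6.449533≈9.763066; next y=3/5·(-4.933725)+3/4·9.763066≈4.362065
n=6: y≈4.362065, sp=-1, e=sp−y≈-5.362065; I≈-3.660915, D=e−e_prev≈-9.295790; u=0·(-5.362065)+1·(-3.660915)+5/4·(-9.295790)≈-15.280652; next y=3/5·4.362065+3/4·(-15.280652)≈-8.843251
n=7: y≈-8.843251, sp=-1, e=sp−y≈7.843251; I≈4.182335, D=e−e_prev≈13.205315; u=0·7.843251+1·4.182335+5/4·13.205315≈20.688979; next y=3/5·(-8.843251)+3/4·20.688979≈10.210784
n=8: y≈10.210784, sp=-1, e=sp−y≈-11.210784; I≈-7.028449, D=e−e_prev≈-19.054035; u=0·(-11.210784)+1·(-7.028449)+5/4·(-19.054035)≈-30.845992; next y=3/5·10.210784+3/4·(-30.845992)≈-17.008024
n=9: y≈-17.008024, sp=-1, e=sp−y≈16.008024; I≈8.979575, D=e−e_prev≈27.218808; u=0·16.008024+1·8.979575+5/4·27.218808≈43.003085; next y=3/5·(-17.008024)+3/4·43.003085≈22.047499
n=10: y≈22.047499, sp=-1, e=sp−y≈-23.047499; I≈-14.067924, D=e−e_prev≈-39.055523; u=0·(-23.047499)+1·(-14.067924)+5/4·(-39.055523)≈-62.887328; next y=3/5·22.047499+3/4·(-62.887328)≈-33.936997
n=11: y≈-33.936997, sp=-3, e=sp−y≈30.936997; I≈16.869072, D=e−e_prev≈53.984496; u=0·30.936997+1·16.869072+5/4·53.984496≈84.349692; next y=3/5·(-33.936997)+3/4·84.349692≈42.900071
n=12: y≈42.900071, sp=-3, e=sp−y≈-45.900071; I≈-29.030999, D=e−e_prev≈-76.837068; u=0·(-45.900071)+1·(-29.030999)+5/4·(-76.837068)≈-125.077333; next y=3/5·42.900071+3/4·(-125.077333)≈-68.067957
n=13: y≈-68.067957, sp=-3, e=sp−y≈65.067957; I≈36.036958, D=e−e_prev≈110.968028; u=0·65.067957+1·36.036958+5/4·110.968028≈174.746994; next y=3/5·(-68.067957)+3/4·174.746994≈90.219471
n=14: y≈90.219471, sp=-3, e=sp−y≈-93.219471; I≈-57.182513, D=e−e_prev≈-158.287428; u=0·(-93.219471)+1·(-57.182513)+5/4·(-158.287428)≈-255.041798; next y=3/5·90.219471+3/4·(-255.041798)≈-137.149666

0 -1 -2.250 0.000
1 -1 1.797 -1.688
2 -1 -4.176 0.335
3 -1 4.366 -2.931
4 -1 -7.791 1.516
5 -1 9.763 -4.934
6 -1 -15.281 4.362
7 -1 20.689 -8.843
8 -1 -30.846 10.211
9 -1 43.003 -17.008
10 -1 -62.887 22.047
11 -3 84.350 -33.937
12 -3 -125.077 42.900
13 -3 174.747 -68.068
14 -3 -255.042 90.219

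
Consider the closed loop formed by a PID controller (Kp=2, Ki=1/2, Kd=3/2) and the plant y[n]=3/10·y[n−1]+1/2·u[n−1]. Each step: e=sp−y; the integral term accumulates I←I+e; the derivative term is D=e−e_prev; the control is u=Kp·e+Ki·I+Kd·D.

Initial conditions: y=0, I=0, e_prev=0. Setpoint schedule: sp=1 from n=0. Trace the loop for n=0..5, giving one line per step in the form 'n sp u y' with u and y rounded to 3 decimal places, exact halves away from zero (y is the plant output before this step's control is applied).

(exact arithmetic carried between steps; '≈' marks a value shown rounded to 6 d.p. or computed from one; I and e_prev carry over from the previous line; the table rounds u and y to 3 d.p., halves away from zero)
n=0: y=0, sp=1, e=sp−y=1; I=1, D=e−e_prev=1; u=2·1+1/2·1+3/2·1=4; next y=3/10·0+1/2·4=2
n=1: y=2, sp=1, e=sp−y=-1; I=0, D=e−e_prev=-2; u=2·(-1)+1/2·0+3/2·(-2)=-5; next y=3/10·2+1/2·(-5)=-1.9
n=2: y=-1.9, sp=1, e=sp−y=2.9; I=2.9, D=e−e_prev=3.9; u=2·2.9+1/2·2.9+3/2·3.9=13.1; next y=3/10·(-1.9)+1/2·13.1=5.98
n=3: y=5.98, sp=1, e=sp−y=-4.98; I=-2.08, D=e−e_prev=-7.88; u=2·(-4.98)+1/2·(-2.08)+3/2·(-7.88)=-22.82; next y=3/10·5.98+1/2·(-22.82)=-9.616
n=4: y=-9.616, sp=1, e=sp−y=10.616; I=8.536, D=e−e_prev=15.596; u=2·10.616+1/2·8.536+3/2·15.596=48.894; next y=3/10·(-9.616)+1/2·48.894=21.5622
n=5: y=21.5622, sp=1, e=sp−y=-20.5622; I=-12.0262, D=e−e_prev=-31.1782; u=2·(-20.5622)+1/2·(-12.0262)+3/2·(-31.1782)=-93.9048; next y=3/10·21.5622+1/2·(-93.9048)=-40.48374

0 1 4.000 0.000
1 1 -5.000 2.000
2 1 13.100 -1.900
3 1 -22.820 5.980
4 1 48.894 -9.616
5 1 -93.905 21.562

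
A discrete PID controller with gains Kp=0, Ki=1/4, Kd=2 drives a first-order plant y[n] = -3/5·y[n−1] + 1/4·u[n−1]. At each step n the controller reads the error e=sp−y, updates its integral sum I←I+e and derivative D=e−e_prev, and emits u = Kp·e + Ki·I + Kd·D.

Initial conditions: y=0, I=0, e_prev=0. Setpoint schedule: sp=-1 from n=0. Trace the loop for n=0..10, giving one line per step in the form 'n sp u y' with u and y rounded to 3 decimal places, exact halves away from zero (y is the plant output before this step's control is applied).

0 -1 -2.250 0.000
1 -1 0.766 -0.563
2 -1 -2.924 0.529
3 -1 2.425 -1.048
4 -1 -5.856 1.235
5 -1 5.894 -2.205
6 -1 -11.940 2.797
7 -1 13.899 -4.663
8 -1 -24.710 6.273
9 -1 31.823 -9.941
10 -1 -52.056 13.920

(exact arithmetic carried between steps; '≈' marks a value shown rounded to 6 d.p. or computed from one; I and e_prev carry over from the previous line; the table rounds u and y to 3 d.p., halves away from zero)
n=0: y=0, sp=-1, e=sp−y=-1; I=-1, D=e−e_prev=-1; u=0·(-1)+1/4·(-1)+2·(-1)=-2.25; next y=-3/5·0+1/4·(-2.25)=-0.5625
n=1: y=-0.5625, sp=-1, e=sp−y=-0.4375; I=-1.4375, D=e−e_prev=0.5625; u=0·(-0.4375)+1/4·(-1.4375)+2·0.5625=0.765625; next y=-3/5·(-0.5625)+1/4·0.765625≈0.528906
n=2: y≈0.528906, sp=-1, e=sp−y≈-1.528906; I≈-2.966406, D=e−e_prev≈-1.091406; u=0·(-1.528906)+1/4·(-2.966406)+2·(-1.091406)≈-2.924414; next y=-3/5·0.528906+1/4·(-2.924414)≈-1.048447
n=3: y≈-1.048447, sp=-1, e=sp−y≈0.048447; I≈-2.917959, D=e−e_prev≈1.577354; u=0·0.048447+1/4·(-2.917959)+2·1.577354≈2.425217; next y=-3/5·(-1.048447)+1/4·2.425217≈1.235373
n=4: y≈1.235373, sp=-1, e=sp−y≈-2.235373; I≈-5.153332, D=e−e_prev≈-2.283820; u=0·(-2.235373)+1/4·(-5.153332)+2·(-2.283820)≈-5.855973; next y=-3/5·1.235373+1/4·(-5.855973)≈-2.205217
n=5: y≈-2.205217, sp=-1, e=sp−y≈1.205217; I≈-3.948115, D=e−e_prev≈3.440589; u=0·1.205217+1/4·(-3.948115)+2·3.440589≈5.894150; next y=-3/5·(-2.205217)+1/4·5.894150≈2.796668
n=6: y≈2.796668, sp=-1, e=sp−y≈-3.796668; I≈-7.744783, D=e−e_prev≈-5.001884; u=0·(-3.796668)+1/4·(-7.744783)+2·(-5.001884)≈-11.939965; next y=-3/5·2.796668+1/4·(-11.939965)≈-4.662992
n=7: y≈-4.662992, sp=-1, e=sp−y≈3.662992; I≈-4.081791, D=e−e_prev≈7.459659; u=0·3.662992+1/4·(-4.081791)+2·7.459659≈13.898871; next y=-3/5·(-4.662992)+1/4·13.898871≈6.272513
n=8: y≈6.272513, sp=-1, e=sp−y≈-7.272513; I≈-11.354304, D=e−e_prev≈-10.935505; u=0·(-7.272513)+1/4·(-11.354304)+2·(-10.935505)≈-24.709585; next y=-3/5·6.272513+1/4·(-24.709585)≈-9.940904
n=9: y≈-9.940904, sp=-1, e=sp−y≈8.940904; I≈-2.413400, D=e−e_prev≈16.213417; u=0·8.940904+1/4·(-2.413400)+2·16.213417≈31.823484; next y=-3/5·(-9.940904)+1/4·31.823484≈13.920413
n=10: y≈13.920413, sp=-1, e=sp−y≈-14.920413; I≈-17.333813, D=e−e_prev≈-23.861317; u=0·(-14.920413)+1/4·(-17.333813)+2·(-23.861317)≈-52.056088; next y=-3/5·13.920413+1/4·(-52.056088)≈-21.366270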